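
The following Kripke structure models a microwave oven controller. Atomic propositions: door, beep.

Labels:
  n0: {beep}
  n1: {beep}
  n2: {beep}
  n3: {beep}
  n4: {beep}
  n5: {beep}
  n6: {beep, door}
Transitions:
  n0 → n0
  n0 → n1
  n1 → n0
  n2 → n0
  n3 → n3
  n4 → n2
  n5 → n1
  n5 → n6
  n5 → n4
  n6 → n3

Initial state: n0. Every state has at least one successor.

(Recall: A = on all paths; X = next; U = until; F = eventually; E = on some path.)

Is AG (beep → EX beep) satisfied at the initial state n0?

States satisfying beep → EX beep: {n0, n1, n2, n3, n4, n5, n6}.
States satisfying AG (beep → EX beep): {n0, n1, n2, n3, n4, n5, n6}.
Every state reachable from n0 satisfies beep → EX beep.
n0 ∈ Sat(AG (beep → EX beep)).

Satisfied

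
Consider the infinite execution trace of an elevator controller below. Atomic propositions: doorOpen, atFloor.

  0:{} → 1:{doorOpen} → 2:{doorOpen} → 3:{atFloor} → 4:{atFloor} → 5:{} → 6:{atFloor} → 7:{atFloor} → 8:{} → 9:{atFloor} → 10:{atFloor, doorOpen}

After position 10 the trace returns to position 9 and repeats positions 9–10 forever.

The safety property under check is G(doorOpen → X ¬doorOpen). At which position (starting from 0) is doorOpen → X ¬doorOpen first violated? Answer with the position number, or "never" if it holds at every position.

1

Check doorOpen → X ¬doorOpen at each position in order: 0 ✓.
At position 1 the labels are {doorOpen} and the next position 2 has {doorOpen}, so doorOpen → X ¬doorOpen is false there. This is the first violation.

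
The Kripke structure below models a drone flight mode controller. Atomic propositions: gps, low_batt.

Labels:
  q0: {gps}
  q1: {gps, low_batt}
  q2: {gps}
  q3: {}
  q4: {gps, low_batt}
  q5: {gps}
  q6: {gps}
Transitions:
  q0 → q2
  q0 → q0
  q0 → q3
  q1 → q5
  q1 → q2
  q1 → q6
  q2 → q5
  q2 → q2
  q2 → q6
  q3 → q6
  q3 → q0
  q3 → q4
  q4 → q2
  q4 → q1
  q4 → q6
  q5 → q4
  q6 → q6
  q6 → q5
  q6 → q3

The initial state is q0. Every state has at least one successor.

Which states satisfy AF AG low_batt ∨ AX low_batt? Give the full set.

States satisfying AG low_batt: ∅.
States satisfying AF AG low_batt: ∅.
States satisfying low_batt: {q1, q4}.
States satisfying AX low_batt: {q5}.
States satisfying AF AG low_batt ∨ AX low_batt: {q5}.

{q5}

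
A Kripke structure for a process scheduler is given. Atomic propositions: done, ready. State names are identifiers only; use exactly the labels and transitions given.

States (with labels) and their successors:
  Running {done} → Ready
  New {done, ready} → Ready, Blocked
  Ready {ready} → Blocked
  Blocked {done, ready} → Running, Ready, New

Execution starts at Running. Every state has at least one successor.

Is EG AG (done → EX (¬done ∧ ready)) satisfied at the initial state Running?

States satisfying AG (done → EX (¬done ∧ ready)): {Running, New, Ready, Blocked}.
States satisfying EG AG (done → EX (¬done ∧ ready)): {Running, New, Ready, Blocked}.
Running ∈ Sat(EG AG (done → EX (¬done ∧ ready))).

Yes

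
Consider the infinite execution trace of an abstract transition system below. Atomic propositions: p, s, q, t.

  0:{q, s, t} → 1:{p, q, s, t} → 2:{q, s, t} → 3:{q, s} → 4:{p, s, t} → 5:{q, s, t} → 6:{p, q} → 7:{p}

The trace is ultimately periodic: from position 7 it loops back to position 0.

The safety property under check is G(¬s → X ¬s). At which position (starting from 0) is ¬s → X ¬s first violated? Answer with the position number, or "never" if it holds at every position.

Check ¬s → X ¬s at each position in order: 0 ✓, 1 ✓, 2 ✓, 3 ✓, 4 ✓, 5 ✓, 6 ✓.
At position 7 the labels are {p} and the next position 0 has {q, s, t}, so ¬s → X ¬s is false there. This is the first violation.

7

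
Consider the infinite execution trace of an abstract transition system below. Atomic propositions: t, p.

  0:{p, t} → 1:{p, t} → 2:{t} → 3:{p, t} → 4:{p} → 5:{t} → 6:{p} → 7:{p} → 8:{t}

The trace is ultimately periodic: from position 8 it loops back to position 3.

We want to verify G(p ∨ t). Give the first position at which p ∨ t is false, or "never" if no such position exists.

never

p ∨ t holds at every position 0..8, and those are all the positions the trace ever visits, so the invariant G(p ∨ t) is never violated.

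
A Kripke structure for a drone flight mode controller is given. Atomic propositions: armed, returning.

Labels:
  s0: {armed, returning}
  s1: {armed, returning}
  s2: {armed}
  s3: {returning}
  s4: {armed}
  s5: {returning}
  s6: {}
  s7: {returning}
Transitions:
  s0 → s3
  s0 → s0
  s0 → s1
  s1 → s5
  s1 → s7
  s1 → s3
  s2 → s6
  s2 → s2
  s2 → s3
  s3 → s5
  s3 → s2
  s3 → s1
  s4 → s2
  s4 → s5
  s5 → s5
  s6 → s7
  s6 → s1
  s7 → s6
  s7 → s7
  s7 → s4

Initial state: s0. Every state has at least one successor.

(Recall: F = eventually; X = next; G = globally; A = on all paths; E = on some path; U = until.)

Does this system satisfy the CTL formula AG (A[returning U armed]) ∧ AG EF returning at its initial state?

Does not hold

States satisfying A[returning U armed]: {s0, s1, s2, s4}.
States satisfying AG (A[returning U armed]): ∅.
States satisfying EF returning: {s0, s1, s2, s3, s4, s5, s6, s7}.
States satisfying AG EF returning: {s0, s1, s2, s3, s4, s5, s6, s7}.
States satisfying AG (A[returning U armed]) ∧ AG EF returning: ∅.
s0 ∉ Sat(AG (A[returning U armed]) ∧ AG EF returning).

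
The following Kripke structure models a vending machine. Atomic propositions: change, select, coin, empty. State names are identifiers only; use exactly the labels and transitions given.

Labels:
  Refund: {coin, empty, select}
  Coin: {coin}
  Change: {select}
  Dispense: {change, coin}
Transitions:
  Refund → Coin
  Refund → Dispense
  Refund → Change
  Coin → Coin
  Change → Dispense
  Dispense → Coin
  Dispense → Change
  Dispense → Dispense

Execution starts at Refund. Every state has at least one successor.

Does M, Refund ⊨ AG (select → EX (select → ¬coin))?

Holds

States satisfying select → EX (select → ¬coin): {Refund, Coin, Change, Dispense}.
States satisfying AG (select → EX (select → ¬coin)): {Refund, Coin, Change, Dispense}.
Every state reachable from Refund satisfies select → EX (select → ¬coin).
Refund ∈ Sat(AG (select → EX (select → ¬coin))).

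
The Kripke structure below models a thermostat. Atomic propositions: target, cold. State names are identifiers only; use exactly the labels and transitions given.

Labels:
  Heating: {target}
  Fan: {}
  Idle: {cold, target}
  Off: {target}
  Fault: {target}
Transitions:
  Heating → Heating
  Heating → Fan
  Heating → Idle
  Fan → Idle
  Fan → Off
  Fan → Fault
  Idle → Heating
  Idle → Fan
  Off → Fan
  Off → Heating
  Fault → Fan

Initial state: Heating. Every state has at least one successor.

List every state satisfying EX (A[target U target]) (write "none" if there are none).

States satisfying A[target U target]: {Heating, Idle, Off, Fault}.
States satisfying EX (A[target U target]): {Heating, Fan, Idle, Off}.

{Heating, Fan, Idle, Off}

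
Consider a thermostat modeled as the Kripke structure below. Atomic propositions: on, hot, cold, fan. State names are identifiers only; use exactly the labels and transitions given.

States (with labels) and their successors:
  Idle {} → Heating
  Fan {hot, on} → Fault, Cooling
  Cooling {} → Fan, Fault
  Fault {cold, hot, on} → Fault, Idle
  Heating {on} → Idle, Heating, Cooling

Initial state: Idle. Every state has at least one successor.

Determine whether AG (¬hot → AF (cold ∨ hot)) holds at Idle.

States satisfying ¬hot → AF (cold ∨ hot): {Fan, Cooling, Fault}.
States satisfying AG (¬hot → AF (cold ∨ hot)): ∅.
Heating is reachable from Idle and violates ¬hot → AF (cold ∨ hot), so AG fails at Idle.
Idle ∉ Sat(AG (¬hot → AF (cold ∨ hot))).

Does not hold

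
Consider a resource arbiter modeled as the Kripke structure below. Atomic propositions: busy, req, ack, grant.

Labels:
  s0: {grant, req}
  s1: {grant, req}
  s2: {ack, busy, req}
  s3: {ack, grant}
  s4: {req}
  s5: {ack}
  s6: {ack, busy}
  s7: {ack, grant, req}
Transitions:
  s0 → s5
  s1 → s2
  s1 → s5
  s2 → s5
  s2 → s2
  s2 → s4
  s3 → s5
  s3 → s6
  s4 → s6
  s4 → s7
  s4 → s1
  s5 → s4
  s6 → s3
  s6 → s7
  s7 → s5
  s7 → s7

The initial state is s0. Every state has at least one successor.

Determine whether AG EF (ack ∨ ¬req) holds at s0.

Holds

States satisfying EF (ack ∨ ¬req): {s0, s1, s2, s3, s4, s5, s6, s7}.
States satisfying AG EF (ack ∨ ¬req): {s0, s1, s2, s3, s4, s5, s6, s7}.
Every state reachable from s0 satisfies EF (ack ∨ ¬req).
s0 ∈ Sat(AG EF (ack ∨ ¬req)).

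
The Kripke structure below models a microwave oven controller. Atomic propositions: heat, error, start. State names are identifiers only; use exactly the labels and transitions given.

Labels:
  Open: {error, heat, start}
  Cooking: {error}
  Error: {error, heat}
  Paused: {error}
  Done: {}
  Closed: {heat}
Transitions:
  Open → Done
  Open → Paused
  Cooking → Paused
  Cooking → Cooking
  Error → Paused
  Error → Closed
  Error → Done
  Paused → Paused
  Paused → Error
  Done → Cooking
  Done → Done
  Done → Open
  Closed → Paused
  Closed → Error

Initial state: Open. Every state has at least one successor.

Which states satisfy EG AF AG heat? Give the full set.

none

States satisfying AF AG heat: ∅.
States satisfying EG AF AG heat: ∅.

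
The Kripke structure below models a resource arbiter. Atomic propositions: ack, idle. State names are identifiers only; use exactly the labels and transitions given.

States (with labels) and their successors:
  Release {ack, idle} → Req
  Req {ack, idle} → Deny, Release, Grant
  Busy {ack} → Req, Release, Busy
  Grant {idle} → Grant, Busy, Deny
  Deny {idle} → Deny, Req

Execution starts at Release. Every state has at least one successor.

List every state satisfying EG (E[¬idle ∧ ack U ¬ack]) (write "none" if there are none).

{Grant, Deny}

States satisfying E[¬idle ∧ ack U ¬ack]: {Grant, Deny}.
States satisfying EG (E[¬idle ∧ ack U ¬ack]): {Grant, Deny}.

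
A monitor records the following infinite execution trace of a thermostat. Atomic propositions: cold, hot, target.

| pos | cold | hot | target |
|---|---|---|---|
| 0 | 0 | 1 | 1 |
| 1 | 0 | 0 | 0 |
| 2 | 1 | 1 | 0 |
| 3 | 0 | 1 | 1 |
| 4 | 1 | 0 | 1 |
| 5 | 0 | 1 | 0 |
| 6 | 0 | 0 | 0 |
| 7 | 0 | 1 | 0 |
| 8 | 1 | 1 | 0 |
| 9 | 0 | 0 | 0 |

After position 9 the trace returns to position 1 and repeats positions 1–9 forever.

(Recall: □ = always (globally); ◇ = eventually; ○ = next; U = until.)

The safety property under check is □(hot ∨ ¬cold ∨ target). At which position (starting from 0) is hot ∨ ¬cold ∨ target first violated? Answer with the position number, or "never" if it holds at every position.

never

hot ∨ ¬cold ∨ target holds at every position 0..9, and those are all the positions the trace ever visits, so the invariant □(hot ∨ ¬cold ∨ target) is never violated.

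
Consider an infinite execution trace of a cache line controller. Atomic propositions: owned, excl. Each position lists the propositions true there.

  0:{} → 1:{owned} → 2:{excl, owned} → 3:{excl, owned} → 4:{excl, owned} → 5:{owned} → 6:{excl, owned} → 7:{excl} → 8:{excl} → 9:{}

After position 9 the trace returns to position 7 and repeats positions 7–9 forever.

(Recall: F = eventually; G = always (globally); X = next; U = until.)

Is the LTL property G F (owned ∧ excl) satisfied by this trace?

F (owned ∧ excl) must hold at every position from 0 onward. It fails at position 7, so G F (owned ∧ excl) is false.

Does not hold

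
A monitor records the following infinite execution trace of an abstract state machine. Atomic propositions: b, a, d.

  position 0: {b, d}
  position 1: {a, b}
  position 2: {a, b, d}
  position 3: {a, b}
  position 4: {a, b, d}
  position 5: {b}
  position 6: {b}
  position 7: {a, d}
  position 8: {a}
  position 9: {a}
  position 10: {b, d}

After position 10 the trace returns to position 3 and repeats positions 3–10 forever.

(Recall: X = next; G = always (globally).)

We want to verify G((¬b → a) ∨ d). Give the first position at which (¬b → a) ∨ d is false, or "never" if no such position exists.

(¬b → a) ∨ d holds at every position 0..10, and those are all the positions the trace ever visits, so the invariant G((¬b → a) ∨ d) is never violated.

never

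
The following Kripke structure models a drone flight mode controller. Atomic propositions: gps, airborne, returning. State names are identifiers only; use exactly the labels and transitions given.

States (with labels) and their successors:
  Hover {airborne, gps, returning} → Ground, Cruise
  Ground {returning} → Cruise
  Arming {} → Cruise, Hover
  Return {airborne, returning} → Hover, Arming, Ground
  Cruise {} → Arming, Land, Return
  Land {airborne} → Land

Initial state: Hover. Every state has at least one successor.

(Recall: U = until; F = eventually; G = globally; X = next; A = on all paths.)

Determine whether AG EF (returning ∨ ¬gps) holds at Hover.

Satisfied

States satisfying EF (returning ∨ ¬gps): {Hover, Ground, Arming, Return, Cruise, Land}.
States satisfying AG EF (returning ∨ ¬gps): {Hover, Ground, Arming, Return, Cruise, Land}.
Every state reachable from Hover satisfies EF (returning ∨ ¬gps).
Hover ∈ Sat(AG EF (returning ∨ ¬gps)).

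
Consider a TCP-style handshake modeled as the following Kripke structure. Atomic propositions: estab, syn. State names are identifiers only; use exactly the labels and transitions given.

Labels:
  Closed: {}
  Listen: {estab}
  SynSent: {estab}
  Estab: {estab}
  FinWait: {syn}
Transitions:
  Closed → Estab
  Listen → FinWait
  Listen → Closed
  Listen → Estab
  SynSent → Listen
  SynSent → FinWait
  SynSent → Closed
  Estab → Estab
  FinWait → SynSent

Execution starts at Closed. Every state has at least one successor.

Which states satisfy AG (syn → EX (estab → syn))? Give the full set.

States satisfying syn → EX (estab → syn): {Closed, Listen, SynSent, Estab}.
States satisfying AG (syn → EX (estab → syn)): {Closed, Estab}.

{Closed, Estab}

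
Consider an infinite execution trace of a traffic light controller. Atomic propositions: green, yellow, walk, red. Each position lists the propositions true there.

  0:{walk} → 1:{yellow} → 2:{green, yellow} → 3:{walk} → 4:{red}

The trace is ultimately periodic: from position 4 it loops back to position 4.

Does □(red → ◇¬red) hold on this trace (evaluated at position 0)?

red → ◇¬red must hold at every position from 0 onward. It fails at position 4, so □(red → ◇¬red) is false.
Positions where red holds: 4.
Check ◇¬red at each: 4→fails.

Does not hold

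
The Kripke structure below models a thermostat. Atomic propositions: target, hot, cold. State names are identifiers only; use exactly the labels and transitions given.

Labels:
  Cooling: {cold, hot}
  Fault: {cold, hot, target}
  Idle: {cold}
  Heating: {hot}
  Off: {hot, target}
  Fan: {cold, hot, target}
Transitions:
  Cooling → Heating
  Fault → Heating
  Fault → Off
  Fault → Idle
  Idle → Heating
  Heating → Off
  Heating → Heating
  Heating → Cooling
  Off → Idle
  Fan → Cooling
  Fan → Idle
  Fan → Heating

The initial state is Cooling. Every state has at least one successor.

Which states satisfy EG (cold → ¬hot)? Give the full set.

States satisfying cold → ¬hot: {Idle, Heating, Off}.
States satisfying EG (cold → ¬hot): {Idle, Heating, Off}.

{Idle, Heating, Off}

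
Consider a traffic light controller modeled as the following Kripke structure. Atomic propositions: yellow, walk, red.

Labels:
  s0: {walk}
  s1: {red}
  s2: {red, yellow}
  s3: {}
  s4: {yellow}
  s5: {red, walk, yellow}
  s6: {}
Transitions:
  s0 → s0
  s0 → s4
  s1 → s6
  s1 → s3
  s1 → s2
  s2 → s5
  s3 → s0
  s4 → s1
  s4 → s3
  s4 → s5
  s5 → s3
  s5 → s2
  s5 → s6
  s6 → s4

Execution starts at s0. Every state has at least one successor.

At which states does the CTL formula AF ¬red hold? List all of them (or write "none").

{s0, s3, s4, s6}

States satisfying ¬red: {s0, s3, s4, s6}.
States satisfying AF ¬red: {s0, s3, s4, s6}.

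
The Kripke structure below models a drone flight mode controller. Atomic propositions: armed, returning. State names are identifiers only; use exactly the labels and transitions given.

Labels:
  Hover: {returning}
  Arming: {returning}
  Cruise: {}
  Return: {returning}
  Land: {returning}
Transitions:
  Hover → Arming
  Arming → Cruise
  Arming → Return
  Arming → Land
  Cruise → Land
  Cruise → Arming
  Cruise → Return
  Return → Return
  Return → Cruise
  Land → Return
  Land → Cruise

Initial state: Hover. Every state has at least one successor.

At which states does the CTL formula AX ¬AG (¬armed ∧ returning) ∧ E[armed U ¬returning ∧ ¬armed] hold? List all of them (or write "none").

{Cruise}

States satisfying ¬AG (¬armed ∧ returning): {Hover, Arming, Cruise, Return, Land}.
States satisfying AX ¬AG (¬armed ∧ returning): {Hover, Arming, Cruise, Return, Land}.
States satisfying armed: ∅.
States satisfying ¬returning ∧ ¬armed: {Cruise}.
States satisfying E[armed U ¬returning ∧ ¬armed]: {Cruise}.
States satisfying AX ¬AG (¬armed ∧ returning) ∧ E[armed U ¬returning ∧ ¬armed]: {Cruise}.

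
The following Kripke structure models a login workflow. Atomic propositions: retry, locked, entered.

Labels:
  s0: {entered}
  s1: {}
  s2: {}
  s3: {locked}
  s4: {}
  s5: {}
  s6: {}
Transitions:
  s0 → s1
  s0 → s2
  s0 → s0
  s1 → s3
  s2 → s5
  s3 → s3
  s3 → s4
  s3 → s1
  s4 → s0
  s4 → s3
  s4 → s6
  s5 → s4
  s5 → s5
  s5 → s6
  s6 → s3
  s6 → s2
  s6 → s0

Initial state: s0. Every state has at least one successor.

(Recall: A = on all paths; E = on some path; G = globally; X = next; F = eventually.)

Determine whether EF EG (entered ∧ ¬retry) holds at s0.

States satisfying EG (entered ∧ ¬retry): {s0}.
States satisfying EF EG (entered ∧ ¬retry): {s0, s1, s2, s3, s4, s5, s6}.
Some path from s0 reaches a state where EG (entered ∧ ¬retry) holds.
s0 ∈ Sat(EF EG (entered ∧ ¬retry)).

Holds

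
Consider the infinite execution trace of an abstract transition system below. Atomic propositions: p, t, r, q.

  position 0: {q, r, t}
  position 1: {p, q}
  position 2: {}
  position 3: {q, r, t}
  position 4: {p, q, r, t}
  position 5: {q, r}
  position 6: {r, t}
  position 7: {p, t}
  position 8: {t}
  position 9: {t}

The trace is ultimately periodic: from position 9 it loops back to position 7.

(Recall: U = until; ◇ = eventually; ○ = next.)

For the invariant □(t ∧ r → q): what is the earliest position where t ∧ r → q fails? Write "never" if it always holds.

Check t ∧ r → q at each position in order: 0 ✓, 1 ✓, 2 ✓, 3 ✓, 4 ✓, 5 ✓.
At position 6 the labels are {r, t}, so t ∧ r → q is false there. This is the first violation.

6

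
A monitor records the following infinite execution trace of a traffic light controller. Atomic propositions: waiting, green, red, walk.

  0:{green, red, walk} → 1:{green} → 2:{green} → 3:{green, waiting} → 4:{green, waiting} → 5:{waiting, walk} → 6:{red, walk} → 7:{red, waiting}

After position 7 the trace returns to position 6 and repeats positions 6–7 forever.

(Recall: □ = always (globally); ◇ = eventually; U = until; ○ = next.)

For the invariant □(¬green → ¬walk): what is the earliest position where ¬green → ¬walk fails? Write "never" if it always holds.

Check ¬green → ¬walk at each position in order: 0 ✓, 1 ✓, 2 ✓, 3 ✓, 4 ✓.
At position 5 the labels are {waiting, walk}, so ¬green → ¬walk is false there. This is the first violation.

5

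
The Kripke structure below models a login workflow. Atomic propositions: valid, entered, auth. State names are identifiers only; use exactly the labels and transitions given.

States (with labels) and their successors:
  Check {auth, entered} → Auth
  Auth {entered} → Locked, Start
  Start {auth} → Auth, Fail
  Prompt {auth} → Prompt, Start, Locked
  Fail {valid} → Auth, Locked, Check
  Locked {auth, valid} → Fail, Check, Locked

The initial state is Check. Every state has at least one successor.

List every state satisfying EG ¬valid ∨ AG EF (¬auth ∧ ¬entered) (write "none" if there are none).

{Check, Auth, Start, Prompt, Fail, Locked}

States satisfying ¬valid: {Check, Auth, Start, Prompt}.
States satisfying EG ¬valid: {Check, Auth, Start, Prompt}.
States satisfying EF (¬auth ∧ ¬entered): {Check, Auth, Start, Prompt, Fail, Locked}.
States satisfying AG EF (¬auth ∧ ¬entered): {Check, Auth, Start, Prompt, Fail, Locked}.
States satisfying EG ¬valid ∨ AG EF (¬auth ∧ ¬entered): {Check, Auth, Start, Prompt, Fail, Locked}.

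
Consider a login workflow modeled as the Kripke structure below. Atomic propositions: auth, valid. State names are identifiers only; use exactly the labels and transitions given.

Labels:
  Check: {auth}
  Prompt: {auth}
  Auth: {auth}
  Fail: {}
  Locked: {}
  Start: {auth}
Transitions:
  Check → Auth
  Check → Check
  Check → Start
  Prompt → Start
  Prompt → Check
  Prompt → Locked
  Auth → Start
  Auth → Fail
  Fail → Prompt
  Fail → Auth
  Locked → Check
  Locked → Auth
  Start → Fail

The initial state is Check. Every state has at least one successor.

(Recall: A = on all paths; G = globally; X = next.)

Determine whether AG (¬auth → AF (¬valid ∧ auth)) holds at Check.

States satisfying ¬auth → AF (¬valid ∧ auth): {Check, Prompt, Auth, Fail, Locked, Start}.
States satisfying AG (¬auth → AF (¬valid ∧ auth)): {Check, Prompt, Auth, Fail, Locked, Start}.
Every state reachable from Check satisfies ¬auth → AF (¬valid ∧ auth).
Check ∈ Sat(AG (¬auth → AF (¬valid ∧ auth))).

Satisfied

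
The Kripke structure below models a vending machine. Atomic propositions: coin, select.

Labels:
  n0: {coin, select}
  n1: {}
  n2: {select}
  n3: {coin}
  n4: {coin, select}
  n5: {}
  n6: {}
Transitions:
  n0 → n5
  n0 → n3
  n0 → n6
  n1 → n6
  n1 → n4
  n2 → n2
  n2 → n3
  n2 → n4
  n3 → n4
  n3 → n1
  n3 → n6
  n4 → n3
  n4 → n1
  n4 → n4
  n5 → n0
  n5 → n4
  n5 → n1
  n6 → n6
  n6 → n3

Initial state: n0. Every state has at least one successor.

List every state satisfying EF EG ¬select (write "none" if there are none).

{n0, n1, n2, n3, n4, n5, n6}

States satisfying EG ¬select: {n1, n3, n5, n6}.
States satisfying EF EG ¬select: {n0, n1, n2, n3, n4, n5, n6}.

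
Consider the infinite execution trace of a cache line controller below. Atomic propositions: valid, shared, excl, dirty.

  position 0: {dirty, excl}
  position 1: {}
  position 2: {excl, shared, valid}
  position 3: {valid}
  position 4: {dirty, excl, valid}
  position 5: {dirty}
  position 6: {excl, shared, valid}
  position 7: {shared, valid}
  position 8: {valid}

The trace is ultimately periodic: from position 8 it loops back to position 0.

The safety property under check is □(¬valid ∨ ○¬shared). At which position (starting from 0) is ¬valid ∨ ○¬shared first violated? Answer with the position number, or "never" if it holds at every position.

Check ¬valid ∨ ○¬shared at each position in order: 0 ✓, 1 ✓, 2 ✓, 3 ✓, 4 ✓, 5 ✓.
At position 6 the labels are {excl, shared, valid} and the next position 7 has {shared, valid}, so ¬valid ∨ ○¬shared is false there. This is the first violation.

6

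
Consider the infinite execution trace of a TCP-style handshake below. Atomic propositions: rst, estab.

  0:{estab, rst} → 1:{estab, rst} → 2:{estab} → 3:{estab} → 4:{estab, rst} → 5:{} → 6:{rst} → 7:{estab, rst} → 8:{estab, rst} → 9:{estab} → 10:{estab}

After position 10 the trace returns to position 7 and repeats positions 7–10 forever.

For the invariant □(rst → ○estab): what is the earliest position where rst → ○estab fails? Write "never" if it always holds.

4

Check rst → ○estab at each position in order: 0 ✓, 1 ✓, 2 ✓, 3 ✓.
At position 4 the labels are {estab, rst} and the next position 5 has {}, so rst → ○estab is false there. This is the first violation.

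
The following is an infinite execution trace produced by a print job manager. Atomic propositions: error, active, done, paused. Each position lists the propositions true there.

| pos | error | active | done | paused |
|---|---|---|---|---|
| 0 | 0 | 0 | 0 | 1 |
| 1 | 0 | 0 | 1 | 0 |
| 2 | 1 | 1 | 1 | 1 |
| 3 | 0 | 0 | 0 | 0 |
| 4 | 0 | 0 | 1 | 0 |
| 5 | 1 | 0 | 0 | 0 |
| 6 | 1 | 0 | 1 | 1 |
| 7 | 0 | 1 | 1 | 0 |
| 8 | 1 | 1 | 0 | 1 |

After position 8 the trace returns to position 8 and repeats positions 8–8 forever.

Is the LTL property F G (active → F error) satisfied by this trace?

Satisfied

G (active → F error) holds at position 0, which is reachable from 0, so F G (active → F error) holds.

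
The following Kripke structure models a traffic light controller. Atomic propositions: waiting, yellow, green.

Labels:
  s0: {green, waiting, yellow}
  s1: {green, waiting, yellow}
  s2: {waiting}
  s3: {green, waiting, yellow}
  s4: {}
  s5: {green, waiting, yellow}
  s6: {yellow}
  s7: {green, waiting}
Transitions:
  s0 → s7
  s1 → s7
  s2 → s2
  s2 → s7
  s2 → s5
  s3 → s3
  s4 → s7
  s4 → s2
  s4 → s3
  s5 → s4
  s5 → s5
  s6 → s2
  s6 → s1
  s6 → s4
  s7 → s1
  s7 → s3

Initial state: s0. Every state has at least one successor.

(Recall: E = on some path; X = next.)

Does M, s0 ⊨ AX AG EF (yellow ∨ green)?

States satisfying AG EF (yellow ∨ green): {s0, s1, s2, s3, s4, s5, s6, s7}.
States satisfying AX AG EF (yellow ∨ green): {s0, s1, s2, s3, s4, s5, s6, s7}.
s0 ∈ Sat(AX AG EF (yellow ∨ green)).

Holds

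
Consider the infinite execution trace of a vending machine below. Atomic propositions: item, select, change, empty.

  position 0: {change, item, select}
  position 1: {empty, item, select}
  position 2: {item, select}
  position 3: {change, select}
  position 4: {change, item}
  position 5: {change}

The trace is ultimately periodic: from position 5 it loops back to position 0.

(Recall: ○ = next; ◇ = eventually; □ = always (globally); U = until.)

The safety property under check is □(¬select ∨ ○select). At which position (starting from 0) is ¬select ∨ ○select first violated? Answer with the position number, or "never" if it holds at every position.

3

Check ¬select ∨ ○select at each position in order: 0 ✓, 1 ✓, 2 ✓.
At position 3 the labels are {change, select} and the next position 4 has {change, item}, so ¬select ∨ ○select is false there. This is the first violation.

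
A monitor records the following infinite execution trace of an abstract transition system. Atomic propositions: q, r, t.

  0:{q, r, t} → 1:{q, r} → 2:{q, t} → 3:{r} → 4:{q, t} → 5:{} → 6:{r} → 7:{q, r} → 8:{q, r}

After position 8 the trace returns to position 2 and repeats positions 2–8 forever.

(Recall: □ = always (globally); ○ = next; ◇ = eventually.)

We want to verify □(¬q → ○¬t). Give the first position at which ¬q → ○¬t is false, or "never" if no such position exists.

Check ¬q → ○¬t at each position in order: 0 ✓, 1 ✓, 2 ✓.
At position 3 the labels are {r} and the next position 4 has {q, t}, so ¬q → ○¬t is false there. This is the first violation.

3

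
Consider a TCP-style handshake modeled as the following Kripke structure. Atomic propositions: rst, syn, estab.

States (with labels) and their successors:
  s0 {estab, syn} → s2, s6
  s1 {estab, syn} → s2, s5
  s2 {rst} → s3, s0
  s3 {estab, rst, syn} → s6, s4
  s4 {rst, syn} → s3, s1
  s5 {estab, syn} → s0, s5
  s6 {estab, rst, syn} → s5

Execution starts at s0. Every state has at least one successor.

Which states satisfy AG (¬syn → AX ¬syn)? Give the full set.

none

States satisfying ¬syn → AX ¬syn: {s0, s1, s3, s4, s5, s6}.
States satisfying AG (¬syn → AX ¬syn): ∅.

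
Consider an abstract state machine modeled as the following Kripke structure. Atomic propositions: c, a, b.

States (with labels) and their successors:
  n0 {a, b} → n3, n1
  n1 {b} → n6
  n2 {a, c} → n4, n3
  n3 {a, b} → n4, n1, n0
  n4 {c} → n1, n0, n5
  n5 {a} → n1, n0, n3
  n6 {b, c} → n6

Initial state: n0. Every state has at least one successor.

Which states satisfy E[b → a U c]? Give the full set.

States satisfying b → a: {n0, n2, n3, n4, n5}.
States satisfying c: {n2, n4, n6}.
States satisfying E[b → a U c]: {n0, n2, n3, n4, n5, n6}.

{n0, n2, n3, n4, n5, n6}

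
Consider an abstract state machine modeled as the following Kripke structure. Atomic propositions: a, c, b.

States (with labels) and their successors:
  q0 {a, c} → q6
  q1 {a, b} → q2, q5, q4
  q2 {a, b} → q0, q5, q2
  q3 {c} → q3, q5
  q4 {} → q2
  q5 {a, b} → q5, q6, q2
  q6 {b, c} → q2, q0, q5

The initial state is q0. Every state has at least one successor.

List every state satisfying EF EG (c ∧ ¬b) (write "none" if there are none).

{q3}

States satisfying EG (c ∧ ¬b): {q3}.
States satisfying EF EG (c ∧ ¬b): {q3}.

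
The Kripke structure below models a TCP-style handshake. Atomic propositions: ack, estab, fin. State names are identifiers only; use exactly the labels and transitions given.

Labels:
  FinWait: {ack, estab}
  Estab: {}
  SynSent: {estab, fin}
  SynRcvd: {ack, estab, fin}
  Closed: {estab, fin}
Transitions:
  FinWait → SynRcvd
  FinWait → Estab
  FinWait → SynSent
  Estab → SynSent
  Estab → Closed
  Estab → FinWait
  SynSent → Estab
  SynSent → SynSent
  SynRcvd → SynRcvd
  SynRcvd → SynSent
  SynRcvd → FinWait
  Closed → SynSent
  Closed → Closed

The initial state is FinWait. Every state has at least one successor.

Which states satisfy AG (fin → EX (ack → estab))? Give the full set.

States satisfying fin → EX (ack → estab): {FinWait, Estab, SynSent, SynRcvd, Closed}.
States satisfying AG (fin → EX (ack → estab)): {FinWait, Estab, SynSent, SynRcvd, Closed}.

{FinWait, Estab, SynSent, SynRcvd, Closed}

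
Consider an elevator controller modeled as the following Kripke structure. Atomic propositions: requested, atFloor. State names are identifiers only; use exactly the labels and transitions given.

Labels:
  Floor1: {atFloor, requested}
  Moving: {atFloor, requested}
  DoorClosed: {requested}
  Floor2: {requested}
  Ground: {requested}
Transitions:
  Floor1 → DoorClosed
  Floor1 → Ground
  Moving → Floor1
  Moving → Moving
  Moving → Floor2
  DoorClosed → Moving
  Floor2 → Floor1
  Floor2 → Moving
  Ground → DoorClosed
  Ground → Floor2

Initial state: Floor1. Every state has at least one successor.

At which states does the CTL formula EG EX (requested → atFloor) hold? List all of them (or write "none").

States satisfying EX (requested → atFloor): {Moving, DoorClosed, Floor2}.
States satisfying EG EX (requested → atFloor): {Moving, DoorClosed, Floor2}.

{Moving, DoorClosed, Floor2}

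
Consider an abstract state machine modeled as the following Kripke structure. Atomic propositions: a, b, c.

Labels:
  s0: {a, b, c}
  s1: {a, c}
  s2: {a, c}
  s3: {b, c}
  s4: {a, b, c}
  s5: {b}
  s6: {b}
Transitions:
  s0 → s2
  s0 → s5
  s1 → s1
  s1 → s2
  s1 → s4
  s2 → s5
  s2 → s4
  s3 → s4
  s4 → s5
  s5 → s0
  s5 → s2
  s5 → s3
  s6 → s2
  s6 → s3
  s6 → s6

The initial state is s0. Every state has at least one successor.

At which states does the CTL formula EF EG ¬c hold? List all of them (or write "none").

{s6}

States satisfying EG ¬c: {s6}.
States satisfying EF EG ¬c: {s6}.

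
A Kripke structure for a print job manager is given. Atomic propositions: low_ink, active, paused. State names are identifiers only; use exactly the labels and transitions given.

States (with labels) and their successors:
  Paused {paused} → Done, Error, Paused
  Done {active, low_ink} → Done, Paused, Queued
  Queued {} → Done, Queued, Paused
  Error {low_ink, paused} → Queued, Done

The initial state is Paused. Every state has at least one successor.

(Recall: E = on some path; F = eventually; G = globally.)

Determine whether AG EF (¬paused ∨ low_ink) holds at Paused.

States satisfying EF (¬paused ∨ low_ink): {Paused, Done, Queued, Error}.
States satisfying AG EF (¬paused ∨ low_ink): {Paused, Done, Queued, Error}.
Every state reachable from Paused satisfies EF (¬paused ∨ low_ink).
Paused ∈ Sat(AG EF (¬paused ∨ low_ink)).

Yes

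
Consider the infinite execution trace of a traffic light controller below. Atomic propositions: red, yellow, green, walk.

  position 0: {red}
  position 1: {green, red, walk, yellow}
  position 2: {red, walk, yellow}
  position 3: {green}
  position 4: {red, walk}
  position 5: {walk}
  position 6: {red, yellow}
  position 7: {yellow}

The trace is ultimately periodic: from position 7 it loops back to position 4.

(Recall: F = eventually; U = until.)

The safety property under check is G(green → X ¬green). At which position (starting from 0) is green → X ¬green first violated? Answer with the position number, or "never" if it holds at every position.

never

green → X ¬green holds at every position 0..7, and those are all the positions the trace ever visits, so the invariant G(green → X ¬green) is never violated.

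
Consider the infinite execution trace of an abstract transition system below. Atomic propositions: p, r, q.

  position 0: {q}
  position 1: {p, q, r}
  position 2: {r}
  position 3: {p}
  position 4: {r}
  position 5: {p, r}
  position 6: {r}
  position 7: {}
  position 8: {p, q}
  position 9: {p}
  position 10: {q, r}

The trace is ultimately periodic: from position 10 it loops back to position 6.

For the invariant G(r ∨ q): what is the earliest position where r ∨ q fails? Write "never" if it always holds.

3

Check r ∨ q at each position in order: 0 ✓, 1 ✓, 2 ✓.
At position 3 the labels are {p}, so r ∨ q is false there. This is the first violation.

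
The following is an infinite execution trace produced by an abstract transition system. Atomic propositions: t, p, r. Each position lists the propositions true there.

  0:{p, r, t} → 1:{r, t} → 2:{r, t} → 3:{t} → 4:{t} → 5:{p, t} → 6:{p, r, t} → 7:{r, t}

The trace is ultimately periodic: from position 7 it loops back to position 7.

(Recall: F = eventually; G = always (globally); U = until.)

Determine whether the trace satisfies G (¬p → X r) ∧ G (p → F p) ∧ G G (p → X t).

¬p → X r must hold at every position from 0 onward. It fails at position 2, so G (¬p → X r) is false.
Positions where ¬p holds: 1, 2, 3, 4, 7.
Check X r at each: 1→ok, 2→fails, 3→fails, 4→fails, 7→ok.
At position 0: G (¬p → X r) is false; G (p → F p) ∧ G G (p → X t) is true; so G (¬p → X r) ∧ G (p → F p) ∧ G G (p → X t) is false.

No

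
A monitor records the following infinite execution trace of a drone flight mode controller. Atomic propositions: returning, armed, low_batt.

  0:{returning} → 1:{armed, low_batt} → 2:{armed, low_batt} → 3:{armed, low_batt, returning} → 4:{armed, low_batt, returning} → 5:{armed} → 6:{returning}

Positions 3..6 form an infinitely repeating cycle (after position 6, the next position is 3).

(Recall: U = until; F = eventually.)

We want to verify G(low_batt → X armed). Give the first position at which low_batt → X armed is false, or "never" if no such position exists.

never

low_batt → X armed holds at every position 0..6, and those are all the positions the trace ever visits, so the invariant G(low_batt → X armed) is never violated.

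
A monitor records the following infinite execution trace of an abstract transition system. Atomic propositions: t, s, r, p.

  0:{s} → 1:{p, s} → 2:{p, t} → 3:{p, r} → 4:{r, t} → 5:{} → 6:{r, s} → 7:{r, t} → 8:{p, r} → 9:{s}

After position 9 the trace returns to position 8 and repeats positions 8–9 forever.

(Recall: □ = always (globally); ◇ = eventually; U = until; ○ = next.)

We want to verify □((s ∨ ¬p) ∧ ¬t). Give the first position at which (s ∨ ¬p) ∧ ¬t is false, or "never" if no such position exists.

Check (s ∨ ¬p) ∧ ¬t at each position in order: 0 ✓, 1 ✓.
At position 2 the labels are {p, t}, so (s ∨ ¬p) ∧ ¬t is false there. This is the first violation.

2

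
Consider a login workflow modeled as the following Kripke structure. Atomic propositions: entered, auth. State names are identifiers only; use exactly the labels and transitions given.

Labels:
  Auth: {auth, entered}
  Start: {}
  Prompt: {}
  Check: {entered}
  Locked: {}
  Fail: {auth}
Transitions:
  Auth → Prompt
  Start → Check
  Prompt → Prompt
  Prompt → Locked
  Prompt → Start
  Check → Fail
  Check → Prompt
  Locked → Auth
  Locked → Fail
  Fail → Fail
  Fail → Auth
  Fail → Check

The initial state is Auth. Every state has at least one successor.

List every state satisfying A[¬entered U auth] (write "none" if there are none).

States satisfying ¬entered: {Start, Prompt, Locked, Fail}.
States satisfying auth: {Auth, Fail}.
States satisfying A[¬entered U auth]: {Auth, Locked, Fail}.

{Auth, Locked, Fail}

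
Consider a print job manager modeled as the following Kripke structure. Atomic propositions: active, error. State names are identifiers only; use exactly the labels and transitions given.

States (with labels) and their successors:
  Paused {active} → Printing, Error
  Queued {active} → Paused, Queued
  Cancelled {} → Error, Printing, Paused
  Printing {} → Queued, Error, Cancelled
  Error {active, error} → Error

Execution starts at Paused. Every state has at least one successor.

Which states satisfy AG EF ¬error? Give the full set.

none

States satisfying EF ¬error: {Paused, Queued, Cancelled, Printing}.
States satisfying AG EF ¬error: ∅.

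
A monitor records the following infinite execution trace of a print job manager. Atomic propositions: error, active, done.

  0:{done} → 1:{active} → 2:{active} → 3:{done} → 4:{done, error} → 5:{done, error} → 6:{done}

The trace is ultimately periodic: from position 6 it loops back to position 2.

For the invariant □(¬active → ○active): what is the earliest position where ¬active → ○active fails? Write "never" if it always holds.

Check ¬active → ○active at each position in order: 0 ✓, 1 ✓, 2 ✓.
At position 3 the labels are {done} and the next position 4 has {done, error}, so ¬active → ○active is false there. This is the first violation.

3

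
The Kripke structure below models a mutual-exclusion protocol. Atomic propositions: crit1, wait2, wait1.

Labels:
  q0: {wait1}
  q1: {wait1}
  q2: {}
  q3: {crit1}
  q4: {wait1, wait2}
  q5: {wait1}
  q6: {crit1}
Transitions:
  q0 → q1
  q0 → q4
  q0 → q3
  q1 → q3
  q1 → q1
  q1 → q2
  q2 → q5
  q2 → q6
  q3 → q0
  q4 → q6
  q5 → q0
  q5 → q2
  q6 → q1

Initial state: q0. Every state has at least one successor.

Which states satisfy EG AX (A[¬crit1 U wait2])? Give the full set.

States satisfying AX (A[¬crit1 U wait2]): ∅.
States satisfying EG AX (A[¬crit1 U wait2]): ∅.

none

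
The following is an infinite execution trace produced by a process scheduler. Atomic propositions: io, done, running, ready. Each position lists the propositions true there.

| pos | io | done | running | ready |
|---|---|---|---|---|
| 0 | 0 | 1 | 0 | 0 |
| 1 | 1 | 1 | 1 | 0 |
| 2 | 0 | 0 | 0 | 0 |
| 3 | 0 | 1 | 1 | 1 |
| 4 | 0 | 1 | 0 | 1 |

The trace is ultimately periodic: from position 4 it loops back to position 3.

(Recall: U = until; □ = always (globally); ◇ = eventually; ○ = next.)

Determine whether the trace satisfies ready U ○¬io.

No

Walking from position 0: at position 0, ○¬io has not yet held and ready fails, so ready U ○¬io is false.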